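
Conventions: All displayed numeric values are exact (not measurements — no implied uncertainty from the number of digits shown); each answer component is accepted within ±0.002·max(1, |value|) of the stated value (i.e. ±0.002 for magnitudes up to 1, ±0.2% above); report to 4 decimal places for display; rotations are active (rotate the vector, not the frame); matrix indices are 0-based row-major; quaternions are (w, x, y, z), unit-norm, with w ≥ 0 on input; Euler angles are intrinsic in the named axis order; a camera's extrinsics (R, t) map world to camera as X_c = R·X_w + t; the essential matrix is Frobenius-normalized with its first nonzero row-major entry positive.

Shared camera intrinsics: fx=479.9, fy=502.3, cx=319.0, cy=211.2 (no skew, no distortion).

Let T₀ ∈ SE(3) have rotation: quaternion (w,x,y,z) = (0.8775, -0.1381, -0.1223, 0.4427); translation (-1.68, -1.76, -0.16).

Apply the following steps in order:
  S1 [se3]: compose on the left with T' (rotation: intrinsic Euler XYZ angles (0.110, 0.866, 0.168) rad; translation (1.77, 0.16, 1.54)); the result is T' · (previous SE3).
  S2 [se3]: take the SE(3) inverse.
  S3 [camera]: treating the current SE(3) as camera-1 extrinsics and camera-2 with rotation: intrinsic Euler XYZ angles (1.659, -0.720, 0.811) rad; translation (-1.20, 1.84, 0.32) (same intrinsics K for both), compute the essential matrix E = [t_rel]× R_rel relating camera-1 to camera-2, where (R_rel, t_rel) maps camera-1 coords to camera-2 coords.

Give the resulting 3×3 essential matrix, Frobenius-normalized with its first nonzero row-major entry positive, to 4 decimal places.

matrix = [0.2909 -0.1928 0.3714; -0.5116 -0.1244 -0.2171; 0.2478 0.5058 -0.3142]

after S1 (compose_se3): R=[0.3518 -0.8035 0.4802; 0.9203 0.3907 -0.0205; -0.1711 0.4491 0.8769], t=(0.7657, -1.9465, 2.2469)
after S2 (invert_se3): R=[0.3518 0.9203 -0.1711; -0.8035 0.3907 0.4491; 0.4802 -0.0205 0.8769], t=(1.9064, 0.3665, -2.3780)
after S3 (essential): [0.2909 -0.1928 0.3714; -0.5116 -0.1244 -0.2171; 0.2478 0.5058 -0.3142]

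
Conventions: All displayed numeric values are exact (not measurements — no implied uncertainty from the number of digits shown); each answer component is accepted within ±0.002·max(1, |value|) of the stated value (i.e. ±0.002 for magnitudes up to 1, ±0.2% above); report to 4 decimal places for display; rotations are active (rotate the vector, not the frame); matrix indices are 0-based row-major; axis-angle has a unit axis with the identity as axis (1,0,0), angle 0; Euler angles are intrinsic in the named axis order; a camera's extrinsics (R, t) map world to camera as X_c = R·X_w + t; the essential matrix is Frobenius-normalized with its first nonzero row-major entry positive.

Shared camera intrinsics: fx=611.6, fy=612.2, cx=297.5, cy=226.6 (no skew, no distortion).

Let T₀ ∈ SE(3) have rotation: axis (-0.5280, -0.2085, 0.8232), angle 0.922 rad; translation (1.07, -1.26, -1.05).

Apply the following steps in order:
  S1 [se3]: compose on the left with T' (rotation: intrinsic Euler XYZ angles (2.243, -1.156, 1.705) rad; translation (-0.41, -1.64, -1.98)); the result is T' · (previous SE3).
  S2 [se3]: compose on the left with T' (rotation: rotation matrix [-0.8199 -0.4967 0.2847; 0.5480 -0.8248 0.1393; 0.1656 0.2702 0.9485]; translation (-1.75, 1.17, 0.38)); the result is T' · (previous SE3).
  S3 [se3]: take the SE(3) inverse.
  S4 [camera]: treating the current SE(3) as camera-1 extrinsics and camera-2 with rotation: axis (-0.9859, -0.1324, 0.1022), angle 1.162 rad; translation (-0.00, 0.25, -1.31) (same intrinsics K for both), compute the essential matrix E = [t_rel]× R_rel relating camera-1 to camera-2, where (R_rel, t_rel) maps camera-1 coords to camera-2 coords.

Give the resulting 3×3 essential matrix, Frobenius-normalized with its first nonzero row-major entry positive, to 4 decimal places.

after S1 (compose_se3): R=[-0.3125 0.2320 -0.9211; 0.1840 0.9661 0.1809; 0.9319 -0.1130 -0.3446], t=(0.9965, -2.8658, -1.3849)
after S2 (compose_se3): R=[0.4301 -0.7023 0.5673; -0.1933 -0.6854 -0.7020; 0.8818 0.1923 -0.4305], t=(-1.5378, 3.8869, -1.5429)
after S3 (invert_se3): R=[0.4301 -0.1933 0.8818; -0.7023 -0.6854 0.1923; 0.5673 -0.7020 -0.4305], t=(2.7732, 1.8810, 2.9368)
after S4 (essential): [0.5541 -0.1419 -0.3840; -0.0936 0.5976 -0.3655; -0.1313 0.0530 0.0765]

matrix = [0.5541 -0.1419 -0.3840; -0.0936 0.5976 -0.3655; -0.1313 0.0530 0.0765]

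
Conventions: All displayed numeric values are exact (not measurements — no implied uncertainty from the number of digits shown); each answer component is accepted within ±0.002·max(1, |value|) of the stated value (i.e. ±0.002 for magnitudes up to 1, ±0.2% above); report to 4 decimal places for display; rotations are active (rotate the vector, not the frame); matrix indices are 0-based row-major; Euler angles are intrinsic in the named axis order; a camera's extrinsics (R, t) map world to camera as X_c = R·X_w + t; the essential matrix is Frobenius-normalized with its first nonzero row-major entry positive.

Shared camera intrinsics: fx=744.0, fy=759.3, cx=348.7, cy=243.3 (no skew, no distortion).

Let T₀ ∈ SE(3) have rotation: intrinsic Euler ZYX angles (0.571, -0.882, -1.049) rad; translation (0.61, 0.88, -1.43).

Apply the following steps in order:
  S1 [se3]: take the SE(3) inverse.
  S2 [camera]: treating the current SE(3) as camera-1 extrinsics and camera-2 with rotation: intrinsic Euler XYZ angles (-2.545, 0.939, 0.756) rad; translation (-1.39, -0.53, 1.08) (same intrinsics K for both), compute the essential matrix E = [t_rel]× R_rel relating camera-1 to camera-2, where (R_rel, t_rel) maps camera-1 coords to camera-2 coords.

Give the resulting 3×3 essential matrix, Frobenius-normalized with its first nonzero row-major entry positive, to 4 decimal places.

after S1 (invert_se3): R=[0.5348 0.3435 0.7720; 0.2937 0.7811 -0.5510; -0.7923 0.5214 0.3168], t=(0.4755, -1.6545, 0.4775)
after S2 (essential): [0.3084 0.2953 0.1100; -0.1824 -0.3524 -0.4461; 0.4492 0.1319 -0.4795]

matrix = [0.3084 0.2953 0.1100; -0.1824 -0.3524 -0.4461; 0.4492 0.1319 -0.4795]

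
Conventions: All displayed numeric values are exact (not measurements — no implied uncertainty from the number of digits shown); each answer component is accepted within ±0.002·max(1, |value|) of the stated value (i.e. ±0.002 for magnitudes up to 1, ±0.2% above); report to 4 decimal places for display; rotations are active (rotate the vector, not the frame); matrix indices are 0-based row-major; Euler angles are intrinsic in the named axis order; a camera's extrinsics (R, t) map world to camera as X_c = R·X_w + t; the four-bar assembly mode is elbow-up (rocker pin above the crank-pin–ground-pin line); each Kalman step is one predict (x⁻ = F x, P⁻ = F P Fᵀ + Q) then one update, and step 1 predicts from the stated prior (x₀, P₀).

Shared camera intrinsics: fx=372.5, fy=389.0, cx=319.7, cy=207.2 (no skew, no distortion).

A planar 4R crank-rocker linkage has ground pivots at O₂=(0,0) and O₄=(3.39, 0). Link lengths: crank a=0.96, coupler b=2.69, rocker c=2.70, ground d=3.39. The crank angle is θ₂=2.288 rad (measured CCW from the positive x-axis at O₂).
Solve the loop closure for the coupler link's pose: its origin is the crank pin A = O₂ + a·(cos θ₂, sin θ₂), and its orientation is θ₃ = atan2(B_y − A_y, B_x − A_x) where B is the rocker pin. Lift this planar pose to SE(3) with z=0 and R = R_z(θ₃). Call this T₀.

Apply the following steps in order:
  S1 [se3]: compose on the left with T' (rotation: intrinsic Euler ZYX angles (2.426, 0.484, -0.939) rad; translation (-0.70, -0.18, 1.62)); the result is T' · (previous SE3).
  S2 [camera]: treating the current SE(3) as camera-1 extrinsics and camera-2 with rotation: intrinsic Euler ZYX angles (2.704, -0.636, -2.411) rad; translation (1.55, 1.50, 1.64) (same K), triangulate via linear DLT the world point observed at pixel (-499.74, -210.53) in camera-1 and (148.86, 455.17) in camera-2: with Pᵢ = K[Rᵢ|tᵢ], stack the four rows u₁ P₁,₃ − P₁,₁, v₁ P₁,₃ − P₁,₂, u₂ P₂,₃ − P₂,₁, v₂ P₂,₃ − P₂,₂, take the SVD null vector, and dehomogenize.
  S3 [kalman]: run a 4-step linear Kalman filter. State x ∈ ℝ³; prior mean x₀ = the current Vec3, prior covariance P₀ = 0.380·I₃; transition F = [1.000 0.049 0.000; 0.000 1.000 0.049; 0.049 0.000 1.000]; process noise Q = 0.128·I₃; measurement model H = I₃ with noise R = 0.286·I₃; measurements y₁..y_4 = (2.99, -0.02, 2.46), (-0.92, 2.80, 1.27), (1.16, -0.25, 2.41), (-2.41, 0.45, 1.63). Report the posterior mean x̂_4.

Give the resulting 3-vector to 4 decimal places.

source (fourbar_fk): coupler pose = R=[0.8607 -0.5091 0.0000; 0.5091 0.8607 0.0000; 0.0000 0.0000 1.0000], t=(-0.6310, 0.7235, 0.0000)
after S1 (compose_se3): R=[-0.6280 0.2505 -0.7368; 0.1475 -0.8913 -0.4287; -0.7641 -0.3779 0.5228], t=(-0.3538, -1.0471, 1.3968)
after S2 (triangulate): (1.5608, -0.2824, 1.7446)
after S3 (kf_track): (-0.6631, 0.5774, 1.8640)

result = (-0.6631, 0.5774, 1.8640)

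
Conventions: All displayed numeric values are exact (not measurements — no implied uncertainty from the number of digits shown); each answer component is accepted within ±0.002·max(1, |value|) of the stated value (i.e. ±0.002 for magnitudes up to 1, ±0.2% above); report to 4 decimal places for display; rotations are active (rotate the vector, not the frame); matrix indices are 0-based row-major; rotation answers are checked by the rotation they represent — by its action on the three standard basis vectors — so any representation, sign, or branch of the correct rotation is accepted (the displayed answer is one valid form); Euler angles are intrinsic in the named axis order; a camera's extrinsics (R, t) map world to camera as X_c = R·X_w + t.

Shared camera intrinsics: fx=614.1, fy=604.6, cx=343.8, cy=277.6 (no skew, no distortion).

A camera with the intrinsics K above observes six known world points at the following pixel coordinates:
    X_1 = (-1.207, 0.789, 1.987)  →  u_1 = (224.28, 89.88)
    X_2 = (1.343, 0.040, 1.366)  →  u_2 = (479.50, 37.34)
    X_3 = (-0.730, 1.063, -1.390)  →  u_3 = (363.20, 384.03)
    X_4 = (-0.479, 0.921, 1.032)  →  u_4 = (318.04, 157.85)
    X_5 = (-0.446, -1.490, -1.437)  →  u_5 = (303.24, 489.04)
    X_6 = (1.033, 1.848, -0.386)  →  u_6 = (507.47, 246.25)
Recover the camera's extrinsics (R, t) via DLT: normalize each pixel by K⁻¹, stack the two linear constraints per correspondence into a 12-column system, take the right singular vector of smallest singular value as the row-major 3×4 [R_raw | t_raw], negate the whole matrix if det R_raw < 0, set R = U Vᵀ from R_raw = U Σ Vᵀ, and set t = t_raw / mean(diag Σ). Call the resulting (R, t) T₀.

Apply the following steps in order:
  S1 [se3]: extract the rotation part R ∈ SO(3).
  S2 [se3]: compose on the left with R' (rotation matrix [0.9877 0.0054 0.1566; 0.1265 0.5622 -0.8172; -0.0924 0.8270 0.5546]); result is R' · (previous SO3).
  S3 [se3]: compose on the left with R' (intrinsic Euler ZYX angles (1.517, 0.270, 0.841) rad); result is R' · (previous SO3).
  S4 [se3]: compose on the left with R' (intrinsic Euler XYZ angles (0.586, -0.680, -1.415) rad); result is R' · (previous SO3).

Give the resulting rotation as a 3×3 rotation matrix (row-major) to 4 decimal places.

source (pnp_recover): camera pose = R=[0.9177 0.2907 -0.2707; -0.2497 -0.1079 -0.9623; -0.3089 0.9507 -0.0265], t=(0.1900, -0.2602, 5.2295)
after S1 (rot_of_se3): [0.9177 0.2907 -0.2707; -0.2497 -0.1079 -0.9623; -0.3089 0.9507 -0.0265]
after S2 (compose_so3): [0.8567 0.4354 -0.2767; 0.2282 -0.8009 -0.5536; -0.4626 0.4111 -0.7855]
after S3 (compose_so3): [-0.4538 0.8571 -0.2438; 0.8143 0.2878 -0.5040; -0.3618 -0.4272 -0.8286]
after S4 (compose_so3): [0.7983 0.5931 0.1044; 0.3791 -0.6297 0.6781; 0.4680 -0.5017 -0.7275]

rotation (matrix) = ((0.7983, 0.5931, 0.1044), (0.3791, -0.6297, 0.6781), (0.4680, -0.5017, -0.7275))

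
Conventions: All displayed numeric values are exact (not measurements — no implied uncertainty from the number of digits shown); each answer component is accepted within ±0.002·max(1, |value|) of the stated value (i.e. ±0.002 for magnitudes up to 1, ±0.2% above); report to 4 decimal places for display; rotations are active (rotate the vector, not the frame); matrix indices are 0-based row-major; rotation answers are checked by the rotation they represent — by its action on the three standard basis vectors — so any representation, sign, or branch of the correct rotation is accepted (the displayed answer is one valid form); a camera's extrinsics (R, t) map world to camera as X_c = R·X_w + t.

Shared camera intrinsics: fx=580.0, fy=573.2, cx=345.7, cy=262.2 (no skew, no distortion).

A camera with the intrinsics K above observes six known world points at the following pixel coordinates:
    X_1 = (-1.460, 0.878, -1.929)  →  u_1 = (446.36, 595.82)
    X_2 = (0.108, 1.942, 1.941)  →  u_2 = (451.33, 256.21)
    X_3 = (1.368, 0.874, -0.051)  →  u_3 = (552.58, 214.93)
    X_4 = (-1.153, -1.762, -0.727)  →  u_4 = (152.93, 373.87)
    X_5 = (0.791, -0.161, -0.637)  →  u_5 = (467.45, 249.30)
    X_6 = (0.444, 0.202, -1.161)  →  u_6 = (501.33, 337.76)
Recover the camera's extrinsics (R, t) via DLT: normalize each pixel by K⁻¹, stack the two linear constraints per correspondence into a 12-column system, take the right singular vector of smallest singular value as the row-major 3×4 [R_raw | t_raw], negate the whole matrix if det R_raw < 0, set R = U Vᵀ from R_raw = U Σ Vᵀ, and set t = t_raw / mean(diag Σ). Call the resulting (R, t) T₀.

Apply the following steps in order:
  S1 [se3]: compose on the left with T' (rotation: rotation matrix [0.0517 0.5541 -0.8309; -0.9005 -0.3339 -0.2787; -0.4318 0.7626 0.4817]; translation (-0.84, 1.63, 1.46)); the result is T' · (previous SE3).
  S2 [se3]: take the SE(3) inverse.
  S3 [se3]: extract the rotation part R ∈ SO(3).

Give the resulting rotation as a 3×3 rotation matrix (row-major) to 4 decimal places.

rotation (matrix) = ((-0.1592, -0.1866, -0.9695), (-0.1704, -0.9620, 0.2131), (-0.9724, 0.1991, 0.1213))

source (pnp_recover): camera pose = R=[0.5784 0.7655 -0.2820; -0.7652 0.3893 -0.5128; -0.2827 0.5124 0.8109], t=(0.4300, 0.2400, 5.3197)
after S1 (compose_se3): R=[-0.1592 -0.1704 -0.9724; -0.1866 -0.9620 0.1991; -0.9695 0.2131 0.1213], t=(-5.1047, -0.3198, 4.0197)
after S2 (invert_se3): R=[-0.1592 -0.1866 -0.9695; -0.1704 -0.9620 0.2131; -0.9724 0.1991 0.1213], t=(3.0248, -2.0344, -5.3879)
after S3 (rot_of_se3): [-0.1592 -0.1866 -0.9695; -0.1704 -0.9620 0.2131; -0.9724 0.1991 0.1213]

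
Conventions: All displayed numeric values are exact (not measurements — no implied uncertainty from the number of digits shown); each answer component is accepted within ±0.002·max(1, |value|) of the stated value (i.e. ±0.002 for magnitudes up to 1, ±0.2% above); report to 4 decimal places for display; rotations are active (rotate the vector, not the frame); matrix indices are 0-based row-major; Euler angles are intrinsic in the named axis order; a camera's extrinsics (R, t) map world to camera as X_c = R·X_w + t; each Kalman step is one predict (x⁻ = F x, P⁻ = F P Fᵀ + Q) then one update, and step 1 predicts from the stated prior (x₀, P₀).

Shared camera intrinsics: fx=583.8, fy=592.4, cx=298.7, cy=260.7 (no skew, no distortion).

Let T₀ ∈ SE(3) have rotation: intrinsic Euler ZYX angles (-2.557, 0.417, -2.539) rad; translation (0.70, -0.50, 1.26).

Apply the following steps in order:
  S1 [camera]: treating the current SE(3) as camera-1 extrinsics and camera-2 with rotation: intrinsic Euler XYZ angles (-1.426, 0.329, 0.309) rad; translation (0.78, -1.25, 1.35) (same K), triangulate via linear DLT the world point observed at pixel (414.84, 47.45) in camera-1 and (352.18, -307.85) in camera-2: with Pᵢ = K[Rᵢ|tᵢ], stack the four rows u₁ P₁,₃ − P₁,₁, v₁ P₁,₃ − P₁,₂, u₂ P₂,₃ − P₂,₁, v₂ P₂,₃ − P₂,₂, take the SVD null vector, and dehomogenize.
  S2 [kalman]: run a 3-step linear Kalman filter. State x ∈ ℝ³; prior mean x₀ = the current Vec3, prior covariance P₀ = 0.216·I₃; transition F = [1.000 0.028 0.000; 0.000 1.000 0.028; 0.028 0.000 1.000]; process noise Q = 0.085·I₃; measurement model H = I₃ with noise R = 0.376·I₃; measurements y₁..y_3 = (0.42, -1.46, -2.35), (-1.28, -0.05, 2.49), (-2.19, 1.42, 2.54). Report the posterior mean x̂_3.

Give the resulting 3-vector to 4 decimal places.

after S1 (triangulate): (-0.6026, -1.9661, -1.5860)
after S2 (kf_track): (-1.2053, -0.1151, 0.8822)

result = (-1.2053, -0.1151, 0.8822)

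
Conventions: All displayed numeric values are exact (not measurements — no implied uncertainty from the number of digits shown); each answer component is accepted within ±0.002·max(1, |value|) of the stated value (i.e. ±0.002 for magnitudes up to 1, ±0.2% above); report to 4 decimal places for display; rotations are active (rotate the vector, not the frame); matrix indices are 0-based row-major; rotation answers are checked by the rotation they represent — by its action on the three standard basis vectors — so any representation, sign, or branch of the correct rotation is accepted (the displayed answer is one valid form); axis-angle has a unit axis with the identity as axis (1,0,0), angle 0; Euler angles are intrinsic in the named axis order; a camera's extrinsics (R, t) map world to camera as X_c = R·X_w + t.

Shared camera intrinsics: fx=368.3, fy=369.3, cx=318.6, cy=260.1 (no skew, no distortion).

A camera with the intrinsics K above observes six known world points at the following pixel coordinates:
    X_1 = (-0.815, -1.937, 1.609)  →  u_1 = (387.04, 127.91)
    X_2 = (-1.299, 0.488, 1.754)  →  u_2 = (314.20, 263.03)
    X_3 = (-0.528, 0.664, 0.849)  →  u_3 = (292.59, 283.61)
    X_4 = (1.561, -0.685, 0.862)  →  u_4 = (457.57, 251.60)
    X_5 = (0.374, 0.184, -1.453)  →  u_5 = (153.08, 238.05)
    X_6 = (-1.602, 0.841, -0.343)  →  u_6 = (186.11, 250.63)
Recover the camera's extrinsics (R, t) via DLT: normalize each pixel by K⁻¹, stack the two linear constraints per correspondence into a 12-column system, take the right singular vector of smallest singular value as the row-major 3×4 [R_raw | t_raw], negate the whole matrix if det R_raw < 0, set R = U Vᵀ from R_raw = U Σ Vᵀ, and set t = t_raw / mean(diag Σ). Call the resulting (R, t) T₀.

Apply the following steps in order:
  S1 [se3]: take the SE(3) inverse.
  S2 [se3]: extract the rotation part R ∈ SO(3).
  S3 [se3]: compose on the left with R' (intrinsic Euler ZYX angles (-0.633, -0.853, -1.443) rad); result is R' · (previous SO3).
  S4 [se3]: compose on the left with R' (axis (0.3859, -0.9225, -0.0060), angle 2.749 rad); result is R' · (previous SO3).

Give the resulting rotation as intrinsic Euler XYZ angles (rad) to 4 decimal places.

source (pnp_recover): camera pose = R=[0.5614 -0.3882 0.7308; 0.3829 0.9048 0.1866; -0.7337 0.1751 0.6566], t=(-0.4399, -0.2200, 4.2296)
after S1 (invert_se3): R=[0.5614 0.3829 -0.7337; -0.3882 0.9048 0.1751; 0.7308 0.1866 0.6566], t=(3.4344, -0.7122, -2.4145)
after S2 (rot_of_se3): [0.5614 0.3829 -0.7337; -0.3882 0.9048 0.1751; 0.7308 0.1866 0.6566]
after S3 (compose_so3): [0.4068 0.9113 0.0640; 0.5392 -0.2961 0.7884; 0.7374 -0.2862 -0.6118]
after S4 (compose_so3): [-0.8909 -0.2764 -0.3603; 0.0041 -0.7983 0.6023; -0.4541 0.5351 0.7123]

rotation (euler_xyz) = (-0.7019, -0.3686, 2.8408)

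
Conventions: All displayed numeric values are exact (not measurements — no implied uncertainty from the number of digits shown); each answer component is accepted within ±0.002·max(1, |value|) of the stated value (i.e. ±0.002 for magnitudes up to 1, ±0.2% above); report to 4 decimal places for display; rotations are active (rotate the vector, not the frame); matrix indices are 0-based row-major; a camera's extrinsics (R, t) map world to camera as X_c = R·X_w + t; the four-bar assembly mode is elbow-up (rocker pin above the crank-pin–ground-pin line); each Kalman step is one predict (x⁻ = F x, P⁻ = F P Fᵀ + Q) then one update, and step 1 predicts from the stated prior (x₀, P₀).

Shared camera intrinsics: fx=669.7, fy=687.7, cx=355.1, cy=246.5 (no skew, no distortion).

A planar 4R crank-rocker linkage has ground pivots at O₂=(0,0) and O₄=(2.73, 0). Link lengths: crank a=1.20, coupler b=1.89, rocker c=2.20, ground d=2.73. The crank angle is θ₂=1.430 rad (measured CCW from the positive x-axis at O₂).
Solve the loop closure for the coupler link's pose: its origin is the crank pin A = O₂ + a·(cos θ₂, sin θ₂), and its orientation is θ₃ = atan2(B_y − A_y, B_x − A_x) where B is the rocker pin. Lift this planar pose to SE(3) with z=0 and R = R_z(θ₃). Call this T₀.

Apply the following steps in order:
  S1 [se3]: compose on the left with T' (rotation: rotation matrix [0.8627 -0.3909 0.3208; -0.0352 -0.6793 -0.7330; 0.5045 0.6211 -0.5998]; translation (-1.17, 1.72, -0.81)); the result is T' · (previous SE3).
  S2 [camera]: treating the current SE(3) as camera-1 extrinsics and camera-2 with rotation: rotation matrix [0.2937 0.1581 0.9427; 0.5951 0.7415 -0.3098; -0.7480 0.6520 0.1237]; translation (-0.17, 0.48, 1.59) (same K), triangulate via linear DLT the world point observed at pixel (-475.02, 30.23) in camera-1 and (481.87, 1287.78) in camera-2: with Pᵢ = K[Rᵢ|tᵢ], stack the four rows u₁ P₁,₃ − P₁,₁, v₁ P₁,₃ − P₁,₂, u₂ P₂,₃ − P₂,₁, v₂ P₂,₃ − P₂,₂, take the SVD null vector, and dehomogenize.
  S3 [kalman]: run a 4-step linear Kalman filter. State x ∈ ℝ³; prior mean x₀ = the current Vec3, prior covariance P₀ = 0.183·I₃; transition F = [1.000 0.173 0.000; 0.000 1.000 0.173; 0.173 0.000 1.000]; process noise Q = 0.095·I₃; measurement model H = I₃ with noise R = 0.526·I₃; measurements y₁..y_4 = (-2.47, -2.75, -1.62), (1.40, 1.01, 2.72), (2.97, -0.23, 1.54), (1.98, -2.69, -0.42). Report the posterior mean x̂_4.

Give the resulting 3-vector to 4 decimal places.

source (fourbar_fk): coupler pose = R=[0.8973 -0.4415 0.0000; 0.4415 0.8973 0.0000; 0.0000 0.0000 1.0000], t=(0.1684, 1.1881, 0.0000)
after S1 (compose_se3): R=[0.6015 -0.7316 0.3208; -0.3315 -0.5940 -0.7330; 0.7268 0.3346 -0.5998], t=(-1.4892, 0.9070, 0.0129)
after S2 (triangulate): (1.3369, 1.9489, -0.1943)
after S3 (kf_track): (1.5471, -0.5960, 0.5694)

result = (1.5471, -0.5960, 0.5694)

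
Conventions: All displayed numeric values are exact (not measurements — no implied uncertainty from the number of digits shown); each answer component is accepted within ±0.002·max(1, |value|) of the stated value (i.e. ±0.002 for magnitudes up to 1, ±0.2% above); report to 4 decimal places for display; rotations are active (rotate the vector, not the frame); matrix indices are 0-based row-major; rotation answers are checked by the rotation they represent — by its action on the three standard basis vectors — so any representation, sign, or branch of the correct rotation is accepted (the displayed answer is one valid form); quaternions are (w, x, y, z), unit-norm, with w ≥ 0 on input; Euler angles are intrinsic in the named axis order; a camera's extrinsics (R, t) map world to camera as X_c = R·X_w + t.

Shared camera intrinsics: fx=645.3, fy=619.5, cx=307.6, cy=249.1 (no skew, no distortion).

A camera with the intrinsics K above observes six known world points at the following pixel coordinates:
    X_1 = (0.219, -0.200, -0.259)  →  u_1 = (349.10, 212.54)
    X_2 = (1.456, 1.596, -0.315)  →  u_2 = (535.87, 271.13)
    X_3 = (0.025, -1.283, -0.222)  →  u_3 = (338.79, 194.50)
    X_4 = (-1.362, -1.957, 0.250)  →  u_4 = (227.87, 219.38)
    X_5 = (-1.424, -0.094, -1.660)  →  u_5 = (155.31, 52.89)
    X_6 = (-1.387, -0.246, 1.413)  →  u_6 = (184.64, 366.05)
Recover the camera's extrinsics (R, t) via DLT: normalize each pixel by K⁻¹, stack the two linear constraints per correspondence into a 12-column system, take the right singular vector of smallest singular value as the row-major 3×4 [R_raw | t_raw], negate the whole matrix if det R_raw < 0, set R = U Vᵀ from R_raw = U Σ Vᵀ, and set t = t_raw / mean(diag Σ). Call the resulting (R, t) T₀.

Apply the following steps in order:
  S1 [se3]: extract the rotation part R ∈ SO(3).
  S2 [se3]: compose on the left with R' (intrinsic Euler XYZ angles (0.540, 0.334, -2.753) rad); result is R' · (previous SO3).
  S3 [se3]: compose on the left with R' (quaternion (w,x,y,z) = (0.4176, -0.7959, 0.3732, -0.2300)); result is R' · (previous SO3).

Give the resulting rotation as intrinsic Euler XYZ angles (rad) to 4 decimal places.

rotation (euler_xyz) = (0.2143, 0.3771, 2.0423)

source (pnp_recover): camera pose = R=[0.9900 -0.1413 0.0014; 0.0366 0.2659 0.9633; -0.1364 -0.9536 0.2684], t=(0.1200, -0.0400, 5.5799)
after S1 (rot_of_se3): [0.9900 -0.1413 0.0014; 0.0366 0.2659 0.9633; -0.1364 -0.9536 0.2684]
after S2 (compose_so3): [-0.8972 -0.0939 0.4316; -0.4366 0.3370 -0.8342; -0.0671 -0.9368 -0.3434]
after S3 (compose_so3): [-0.4223 -0.8283 0.3682; 0.8349 -0.5136 -0.1977; 0.3529 0.2239 0.9085]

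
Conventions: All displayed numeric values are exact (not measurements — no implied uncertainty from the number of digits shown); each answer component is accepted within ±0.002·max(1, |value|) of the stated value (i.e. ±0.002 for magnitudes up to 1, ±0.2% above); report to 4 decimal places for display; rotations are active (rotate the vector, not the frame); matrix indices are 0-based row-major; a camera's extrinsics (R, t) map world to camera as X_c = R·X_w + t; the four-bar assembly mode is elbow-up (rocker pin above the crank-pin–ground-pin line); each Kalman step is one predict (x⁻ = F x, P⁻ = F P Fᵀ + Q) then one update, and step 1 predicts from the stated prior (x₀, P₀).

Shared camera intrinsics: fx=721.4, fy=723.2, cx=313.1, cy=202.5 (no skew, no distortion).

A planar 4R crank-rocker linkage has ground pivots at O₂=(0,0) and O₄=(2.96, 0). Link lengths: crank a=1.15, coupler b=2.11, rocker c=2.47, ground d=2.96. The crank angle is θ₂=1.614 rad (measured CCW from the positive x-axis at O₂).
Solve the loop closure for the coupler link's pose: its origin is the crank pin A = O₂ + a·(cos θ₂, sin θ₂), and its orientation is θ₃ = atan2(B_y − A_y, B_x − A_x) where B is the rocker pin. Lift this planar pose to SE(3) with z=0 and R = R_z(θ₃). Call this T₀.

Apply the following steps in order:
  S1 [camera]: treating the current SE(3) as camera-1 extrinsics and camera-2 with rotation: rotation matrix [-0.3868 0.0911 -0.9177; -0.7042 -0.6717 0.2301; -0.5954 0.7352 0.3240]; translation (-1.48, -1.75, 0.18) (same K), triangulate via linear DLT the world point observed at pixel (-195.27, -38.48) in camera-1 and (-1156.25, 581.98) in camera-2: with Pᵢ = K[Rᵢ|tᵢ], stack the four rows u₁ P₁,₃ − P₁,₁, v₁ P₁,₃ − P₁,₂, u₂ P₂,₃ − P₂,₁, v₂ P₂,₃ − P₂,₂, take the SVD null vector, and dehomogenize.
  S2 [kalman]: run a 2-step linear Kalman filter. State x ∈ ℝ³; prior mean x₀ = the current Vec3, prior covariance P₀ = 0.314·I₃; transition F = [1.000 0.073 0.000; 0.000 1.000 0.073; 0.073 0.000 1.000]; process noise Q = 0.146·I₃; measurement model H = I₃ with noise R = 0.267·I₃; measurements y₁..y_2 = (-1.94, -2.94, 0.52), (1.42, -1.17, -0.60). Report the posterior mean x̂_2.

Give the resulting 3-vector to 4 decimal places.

result = (-0.2215, -1.5705, 0.0807)

source (fourbar_fk): coupler pose = R=[0.8733 -0.4872 0.0000; 0.4872 0.8733 0.0000; 0.0000 0.0000 1.0000], t=(-0.0497, 1.1489, 0.0000)
after S1 (triangulate): (-1.9126, -0.9336, 1.7952)
after S2 (kf_track): (-0.2215, -1.5705, 0.0807)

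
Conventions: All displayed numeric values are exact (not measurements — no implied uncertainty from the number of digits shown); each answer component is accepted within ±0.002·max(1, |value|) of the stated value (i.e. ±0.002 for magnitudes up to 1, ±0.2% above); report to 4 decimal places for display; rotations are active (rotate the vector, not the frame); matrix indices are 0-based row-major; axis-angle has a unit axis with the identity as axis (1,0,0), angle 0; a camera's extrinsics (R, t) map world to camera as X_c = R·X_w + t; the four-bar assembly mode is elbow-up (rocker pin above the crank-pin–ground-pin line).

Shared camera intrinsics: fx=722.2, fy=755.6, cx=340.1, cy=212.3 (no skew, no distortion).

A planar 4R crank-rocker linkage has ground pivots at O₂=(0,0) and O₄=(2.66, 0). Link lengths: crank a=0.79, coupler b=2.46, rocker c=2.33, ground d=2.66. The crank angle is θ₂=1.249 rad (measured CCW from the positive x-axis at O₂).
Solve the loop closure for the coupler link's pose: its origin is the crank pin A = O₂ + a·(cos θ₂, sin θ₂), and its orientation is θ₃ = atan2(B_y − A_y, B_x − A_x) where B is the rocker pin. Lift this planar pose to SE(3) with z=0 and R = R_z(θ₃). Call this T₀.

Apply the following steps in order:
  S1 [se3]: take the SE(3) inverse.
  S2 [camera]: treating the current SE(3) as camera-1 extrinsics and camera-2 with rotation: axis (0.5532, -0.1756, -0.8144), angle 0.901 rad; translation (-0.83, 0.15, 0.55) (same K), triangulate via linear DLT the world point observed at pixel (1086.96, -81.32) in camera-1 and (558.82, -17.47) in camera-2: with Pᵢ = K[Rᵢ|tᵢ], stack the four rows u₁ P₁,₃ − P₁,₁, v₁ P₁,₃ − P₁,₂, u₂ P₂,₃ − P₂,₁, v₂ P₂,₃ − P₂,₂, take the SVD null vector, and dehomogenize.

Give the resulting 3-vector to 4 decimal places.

source (fourbar_fk): coupler pose = R=[0.7831 -0.6219 0.0000; 0.6219 0.7831 0.0000; 0.0000 0.0000 1.0000], t=(0.2499, 0.7494, 0.0000)
after S1 (invert_se3): R=[0.7831 0.6219 0.0000; -0.6219 0.7831 0.0000; 0.0000 0.0000 1.0000], t=(-0.6617, -0.4315, 0.0000)
after S2 (triangulate): (1.5980, 1.1838, 1.2821)

result = (1.5980, 1.1838, 1.2821)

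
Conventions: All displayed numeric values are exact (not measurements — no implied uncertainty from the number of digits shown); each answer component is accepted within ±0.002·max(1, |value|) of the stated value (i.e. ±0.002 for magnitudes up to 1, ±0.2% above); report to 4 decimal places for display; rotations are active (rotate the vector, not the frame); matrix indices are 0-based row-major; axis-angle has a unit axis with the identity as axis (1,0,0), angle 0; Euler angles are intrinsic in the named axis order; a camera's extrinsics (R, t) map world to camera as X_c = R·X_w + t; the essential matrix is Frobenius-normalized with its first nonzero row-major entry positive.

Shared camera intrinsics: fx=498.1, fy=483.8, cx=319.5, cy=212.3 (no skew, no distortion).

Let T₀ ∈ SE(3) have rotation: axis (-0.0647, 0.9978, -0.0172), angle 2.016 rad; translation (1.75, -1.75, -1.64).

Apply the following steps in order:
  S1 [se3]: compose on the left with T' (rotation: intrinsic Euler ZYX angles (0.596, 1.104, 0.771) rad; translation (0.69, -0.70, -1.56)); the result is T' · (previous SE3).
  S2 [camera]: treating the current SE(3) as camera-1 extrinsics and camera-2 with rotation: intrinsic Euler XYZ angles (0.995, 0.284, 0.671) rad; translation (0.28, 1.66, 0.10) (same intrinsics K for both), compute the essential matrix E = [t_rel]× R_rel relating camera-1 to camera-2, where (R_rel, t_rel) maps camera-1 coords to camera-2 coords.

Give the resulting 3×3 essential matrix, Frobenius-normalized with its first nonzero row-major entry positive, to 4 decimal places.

matrix = [0.2415 -0.5590 0.1775; 0.1779 -0.2484 0.0876; -0.6349 -0.3059 0.0027]

after S1 (compose_se3): R=[-0.9984 0.0067 -0.0566; -0.0138 0.9354 0.3532; 0.0553 0.3534 -0.9338], t=(-0.3658, -1.5518, -4.2009)
after S2 (essential): [0.2415 -0.5590 0.1775; 0.1779 -0.2484 0.0876; -0.6349 -0.3059 0.0027]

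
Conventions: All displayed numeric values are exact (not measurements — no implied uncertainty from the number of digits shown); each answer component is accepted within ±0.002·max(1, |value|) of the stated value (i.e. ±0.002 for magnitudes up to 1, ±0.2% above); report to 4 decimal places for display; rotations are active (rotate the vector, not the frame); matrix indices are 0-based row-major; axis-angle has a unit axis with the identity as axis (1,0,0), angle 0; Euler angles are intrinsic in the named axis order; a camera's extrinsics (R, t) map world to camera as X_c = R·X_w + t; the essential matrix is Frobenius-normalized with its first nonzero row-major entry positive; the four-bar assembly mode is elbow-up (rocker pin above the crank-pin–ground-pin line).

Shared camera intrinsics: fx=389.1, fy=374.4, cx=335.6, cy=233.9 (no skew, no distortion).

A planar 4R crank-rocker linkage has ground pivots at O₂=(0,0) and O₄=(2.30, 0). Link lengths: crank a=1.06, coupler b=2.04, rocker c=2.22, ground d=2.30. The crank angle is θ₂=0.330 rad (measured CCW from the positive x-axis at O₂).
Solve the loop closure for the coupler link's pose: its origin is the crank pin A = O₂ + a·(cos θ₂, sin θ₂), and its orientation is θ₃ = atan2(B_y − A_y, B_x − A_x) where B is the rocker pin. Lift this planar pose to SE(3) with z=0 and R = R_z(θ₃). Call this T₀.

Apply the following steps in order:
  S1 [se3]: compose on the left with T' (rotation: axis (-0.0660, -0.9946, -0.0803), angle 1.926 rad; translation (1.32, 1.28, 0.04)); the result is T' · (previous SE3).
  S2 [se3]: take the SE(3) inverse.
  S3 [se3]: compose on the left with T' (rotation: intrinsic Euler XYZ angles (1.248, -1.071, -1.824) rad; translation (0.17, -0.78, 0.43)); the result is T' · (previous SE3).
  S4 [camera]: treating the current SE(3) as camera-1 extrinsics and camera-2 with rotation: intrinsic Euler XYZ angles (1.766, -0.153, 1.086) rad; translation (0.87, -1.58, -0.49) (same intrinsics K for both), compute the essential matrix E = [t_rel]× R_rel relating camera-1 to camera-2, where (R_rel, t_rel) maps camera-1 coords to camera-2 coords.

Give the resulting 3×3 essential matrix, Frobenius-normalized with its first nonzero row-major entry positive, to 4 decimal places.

source (fourbar_fk): coupler pose = R=[0.4339 -0.9010 0.0000; 0.9010 0.4339 0.0000; 0.0000 0.0000 1.0000], t=(1.0028, 0.3435, 0.0000)
after S1 (compose_se3): R=[-0.0008 0.3791 -0.9253; 0.8936 0.4157 0.1695; 0.4489 -0.8267 -0.3391], t=(1.0333, 1.6317, 0.9980)
after S2 (invert_se3): R=[-0.0008 0.8936 0.4489; 0.3791 0.4157 -0.8267; -0.9253 0.1695 -0.3391], t=(-1.9052, -0.2451, 1.0180)
after S3 (compose_se3): R=[0.9882 -0.0632 -0.1398; 0.0850 -0.5332 0.8417; -0.1277 -0.8436 -0.5215], t=(-0.6085, -0.8379, 2.4590)
after S4 (essential): [0.5635 -0.3630 -0.2146; -0.1342 -0.0310 -0.0815; -0.3734 -0.3182 -0.4882]

matrix = [0.5635 -0.3630 -0.2146; -0.1342 -0.0310 -0.0815; -0.3734 -0.3182 -0.4882]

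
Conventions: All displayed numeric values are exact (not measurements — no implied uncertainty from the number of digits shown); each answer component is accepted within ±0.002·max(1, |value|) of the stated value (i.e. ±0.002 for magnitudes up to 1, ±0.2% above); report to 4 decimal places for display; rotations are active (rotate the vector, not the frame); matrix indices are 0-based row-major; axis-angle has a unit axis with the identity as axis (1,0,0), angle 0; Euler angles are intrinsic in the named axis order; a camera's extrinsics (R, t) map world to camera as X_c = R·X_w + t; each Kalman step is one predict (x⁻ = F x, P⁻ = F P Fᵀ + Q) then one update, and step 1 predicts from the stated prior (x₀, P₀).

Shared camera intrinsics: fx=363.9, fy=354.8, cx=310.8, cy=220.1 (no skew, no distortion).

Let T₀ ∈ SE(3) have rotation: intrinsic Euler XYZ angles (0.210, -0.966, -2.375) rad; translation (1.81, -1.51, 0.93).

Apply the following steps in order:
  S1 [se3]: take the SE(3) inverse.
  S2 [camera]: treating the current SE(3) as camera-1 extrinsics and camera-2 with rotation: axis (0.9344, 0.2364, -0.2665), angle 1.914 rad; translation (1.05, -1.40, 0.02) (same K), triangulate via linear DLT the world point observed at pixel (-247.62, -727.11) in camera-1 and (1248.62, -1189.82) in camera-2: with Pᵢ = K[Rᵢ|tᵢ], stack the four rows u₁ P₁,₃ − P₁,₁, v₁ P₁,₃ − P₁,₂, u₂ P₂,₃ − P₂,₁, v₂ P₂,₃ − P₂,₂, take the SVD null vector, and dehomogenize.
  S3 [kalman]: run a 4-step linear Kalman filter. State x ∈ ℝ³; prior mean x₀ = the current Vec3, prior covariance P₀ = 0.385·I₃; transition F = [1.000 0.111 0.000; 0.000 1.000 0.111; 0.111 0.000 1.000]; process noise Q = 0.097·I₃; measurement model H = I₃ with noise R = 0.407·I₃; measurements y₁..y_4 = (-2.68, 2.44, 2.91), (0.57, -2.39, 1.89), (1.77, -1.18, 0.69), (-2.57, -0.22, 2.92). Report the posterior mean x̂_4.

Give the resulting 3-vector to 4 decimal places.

result = (-0.7222, -0.1045, 1.9552)

after S1 (invert_se3): R=[-0.4095 -0.5549 -0.7241; 0.3944 -0.8234 0.4080; -0.8226 -0.1185 0.5561], t=(0.5768, -2.3367, 0.7928)
after S2 (triangulate): (0.3999, 1.8043, 1.5837)
after S3 (kf_track): (-0.7222, -0.1045, 1.9552)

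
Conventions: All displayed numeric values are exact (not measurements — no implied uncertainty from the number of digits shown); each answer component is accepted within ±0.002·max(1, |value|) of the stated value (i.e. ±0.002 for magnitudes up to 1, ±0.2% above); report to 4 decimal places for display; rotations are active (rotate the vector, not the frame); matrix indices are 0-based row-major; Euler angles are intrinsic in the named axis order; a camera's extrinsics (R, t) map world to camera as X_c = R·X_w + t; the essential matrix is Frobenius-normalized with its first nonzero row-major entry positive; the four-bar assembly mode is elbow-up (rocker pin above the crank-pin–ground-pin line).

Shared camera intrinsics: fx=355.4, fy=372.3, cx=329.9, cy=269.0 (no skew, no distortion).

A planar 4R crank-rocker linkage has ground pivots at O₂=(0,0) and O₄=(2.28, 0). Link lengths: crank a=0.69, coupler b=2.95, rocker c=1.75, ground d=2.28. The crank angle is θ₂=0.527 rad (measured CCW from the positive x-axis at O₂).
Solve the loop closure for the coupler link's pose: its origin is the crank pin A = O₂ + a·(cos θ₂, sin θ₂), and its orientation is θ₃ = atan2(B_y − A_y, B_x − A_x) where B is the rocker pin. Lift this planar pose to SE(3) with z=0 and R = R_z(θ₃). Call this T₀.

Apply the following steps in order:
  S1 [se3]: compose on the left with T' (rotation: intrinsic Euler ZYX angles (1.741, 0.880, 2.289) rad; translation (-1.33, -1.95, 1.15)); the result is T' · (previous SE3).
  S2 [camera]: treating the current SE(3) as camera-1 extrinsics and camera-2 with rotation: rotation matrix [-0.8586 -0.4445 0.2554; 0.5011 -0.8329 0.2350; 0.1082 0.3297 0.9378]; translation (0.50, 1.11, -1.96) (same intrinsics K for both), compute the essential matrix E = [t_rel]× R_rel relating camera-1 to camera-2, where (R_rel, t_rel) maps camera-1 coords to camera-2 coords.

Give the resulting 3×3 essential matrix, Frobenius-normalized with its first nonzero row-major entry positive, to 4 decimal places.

source (fourbar_fk): coupler pose = R=[0.9372 -0.3489 0.0000; 0.3489 0.9372 0.0000; 0.0000 0.0000 1.0000], t=(0.5964, 0.3470, 0.0000)
after S1 (compose_se3): R=[0.0908 0.5533 0.8280; 0.8269 0.4214 -0.3723; -0.5549 0.7185 -0.4193], t=(-1.2034, -1.3383, 0.8568)
after S2 (essential): [0.4852 -0.0740 -0.3768; 0.3612 0.2187 -0.0872; 0.1386 0.5645 0.3058]

matrix = [0.4852 -0.0740 -0.3768; 0.3612 0.2187 -0.0872; 0.1386 0.5645 0.3058]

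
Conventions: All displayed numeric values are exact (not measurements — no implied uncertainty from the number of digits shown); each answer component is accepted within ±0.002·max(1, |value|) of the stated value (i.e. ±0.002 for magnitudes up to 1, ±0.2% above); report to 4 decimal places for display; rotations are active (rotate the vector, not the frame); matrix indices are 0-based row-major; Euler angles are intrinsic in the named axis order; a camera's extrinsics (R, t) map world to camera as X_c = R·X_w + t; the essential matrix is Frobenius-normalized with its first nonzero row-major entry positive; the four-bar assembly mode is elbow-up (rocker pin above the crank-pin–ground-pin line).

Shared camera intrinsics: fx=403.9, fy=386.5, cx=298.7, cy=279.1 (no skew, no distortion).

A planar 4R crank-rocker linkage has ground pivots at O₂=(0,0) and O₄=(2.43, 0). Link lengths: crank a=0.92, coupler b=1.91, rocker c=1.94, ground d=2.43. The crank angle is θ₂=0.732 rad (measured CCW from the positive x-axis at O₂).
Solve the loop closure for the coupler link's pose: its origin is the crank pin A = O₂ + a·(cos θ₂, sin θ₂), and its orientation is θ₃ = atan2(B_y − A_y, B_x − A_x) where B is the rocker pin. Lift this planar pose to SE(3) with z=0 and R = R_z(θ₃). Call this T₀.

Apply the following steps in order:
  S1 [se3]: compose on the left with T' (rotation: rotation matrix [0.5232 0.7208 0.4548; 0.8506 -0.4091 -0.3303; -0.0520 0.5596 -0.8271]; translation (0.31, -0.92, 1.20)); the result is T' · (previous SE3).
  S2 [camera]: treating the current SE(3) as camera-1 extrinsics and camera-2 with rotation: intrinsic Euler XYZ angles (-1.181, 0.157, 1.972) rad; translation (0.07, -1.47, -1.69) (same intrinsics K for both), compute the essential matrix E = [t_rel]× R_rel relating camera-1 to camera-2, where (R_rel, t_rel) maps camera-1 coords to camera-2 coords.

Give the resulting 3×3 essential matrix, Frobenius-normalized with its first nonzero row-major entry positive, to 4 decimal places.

matrix = [0.3992 0.2695 -0.0071; 0.3636 0.2363 0.3917; 0.2281 0.1675 -0.5885]

source (fourbar_fk): coupler pose = R=[0.7351 -0.6779 0.0000; 0.6779 0.7351 0.0000; 0.0000 0.0000 1.0000], t=(0.6843, 0.6149, 0.0000)
after S1 (compose_se3): R=[0.8732 0.1752 0.4548; 0.3480 -0.8774 -0.3303; 0.3411 0.4467 -0.8271], t=(1.1112, -0.5894, 1.5085)
after S2 (essential): [0.3992 0.2695 -0.0071; 0.3636 0.2363 0.3917; 0.2281 0.1675 -0.5885]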